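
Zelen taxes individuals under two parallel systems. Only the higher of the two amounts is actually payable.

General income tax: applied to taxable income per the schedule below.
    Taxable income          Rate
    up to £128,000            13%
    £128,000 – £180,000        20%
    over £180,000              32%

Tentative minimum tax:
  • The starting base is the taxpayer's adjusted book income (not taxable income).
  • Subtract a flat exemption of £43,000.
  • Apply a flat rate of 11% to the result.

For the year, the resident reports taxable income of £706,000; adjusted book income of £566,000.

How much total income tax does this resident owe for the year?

Tentative minimum tax:
  Base (adjusted book income): £566,000
  Less exemption £43,000 → base £523,000
  £523,000 × 11% = £57,530

General income tax:
  £128,000 × 13% = £16,640
  £52,000 × 20% = £10,400
  £526,000 × 32% = £168,320
  → £195,360

£195,360 > £57,530, so the general income tax governs.

£195,360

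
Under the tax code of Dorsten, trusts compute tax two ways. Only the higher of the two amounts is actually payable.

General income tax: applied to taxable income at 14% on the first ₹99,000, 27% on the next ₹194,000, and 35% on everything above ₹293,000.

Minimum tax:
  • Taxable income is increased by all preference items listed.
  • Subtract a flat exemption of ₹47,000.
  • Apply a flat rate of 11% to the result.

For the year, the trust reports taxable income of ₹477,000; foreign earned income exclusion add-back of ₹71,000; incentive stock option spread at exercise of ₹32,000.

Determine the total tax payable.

General income tax:
  ₹99,000 × 14% = ₹13,860
  ₹194,000 × 27% = ₹52,380
  ₹184,000 × 35% = ₹64,400
  → ₹130,640

Minimum tax:
  Adjusted income: ₹477,000 + ₹71,000 + ₹32,000 = ₹580,000
  Less exemption ₹47,000 → base ₹533,000
  ₹533,000 × 11% = ₹58,630

₹130,640 > ₹58,630, so the general income tax governs.

₹130,640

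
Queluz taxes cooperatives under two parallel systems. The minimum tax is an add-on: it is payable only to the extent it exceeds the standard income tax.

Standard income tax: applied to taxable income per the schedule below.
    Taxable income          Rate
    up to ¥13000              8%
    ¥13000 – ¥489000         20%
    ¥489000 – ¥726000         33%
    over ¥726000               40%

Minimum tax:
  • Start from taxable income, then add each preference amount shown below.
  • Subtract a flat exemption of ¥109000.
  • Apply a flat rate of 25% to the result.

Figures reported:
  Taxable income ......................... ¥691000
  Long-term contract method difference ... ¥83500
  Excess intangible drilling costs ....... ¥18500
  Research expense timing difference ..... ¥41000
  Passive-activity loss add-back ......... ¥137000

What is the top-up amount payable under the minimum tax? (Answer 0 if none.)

¥52600

Minimum tax:
  Adjusted income: ¥691000 + ¥83500 + ¥18500 + ¥41000 + ¥137000 = ¥971000
  Less exemption ¥109000 → base ¥862000
  ¥862000 × 25% = ¥215500

Standard income tax:
  ¥13000 × 8% = ¥1040
  ¥476000 × 20% = ¥95200
  ¥202000 × 33% = ¥66660
  → ¥162900

Excess of minimum tax over standard income tax: ¥215500 − ¥162900 = ¥52600.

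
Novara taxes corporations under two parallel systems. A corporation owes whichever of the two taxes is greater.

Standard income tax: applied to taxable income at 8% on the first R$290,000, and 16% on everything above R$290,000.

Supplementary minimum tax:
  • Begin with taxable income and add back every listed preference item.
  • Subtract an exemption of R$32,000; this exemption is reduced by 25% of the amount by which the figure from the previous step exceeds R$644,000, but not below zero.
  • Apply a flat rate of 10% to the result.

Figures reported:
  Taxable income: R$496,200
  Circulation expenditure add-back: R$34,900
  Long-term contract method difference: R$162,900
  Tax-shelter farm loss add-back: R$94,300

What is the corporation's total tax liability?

Supplementary minimum tax:
  Adjusted income: R$496,200 + R$34,900 + R$162,900 + R$94,300 = R$788,300
  Exemption: 25% × (R$788,300 − R$644,000) = R$36,075 ≥ R$32,000, so the exemption is fully phased out
  Base: R$788,300 − R$0 = R$788,300
  R$788,300 × 10% = R$78,830

Standard income tax:
  R$290,000 × 8% = R$23,200
  R$206,200 × 16% = R$32,992
  → R$56,192

R$78,830 > R$56,192, so the supplementary minimum tax is the binding amount.

R$78,830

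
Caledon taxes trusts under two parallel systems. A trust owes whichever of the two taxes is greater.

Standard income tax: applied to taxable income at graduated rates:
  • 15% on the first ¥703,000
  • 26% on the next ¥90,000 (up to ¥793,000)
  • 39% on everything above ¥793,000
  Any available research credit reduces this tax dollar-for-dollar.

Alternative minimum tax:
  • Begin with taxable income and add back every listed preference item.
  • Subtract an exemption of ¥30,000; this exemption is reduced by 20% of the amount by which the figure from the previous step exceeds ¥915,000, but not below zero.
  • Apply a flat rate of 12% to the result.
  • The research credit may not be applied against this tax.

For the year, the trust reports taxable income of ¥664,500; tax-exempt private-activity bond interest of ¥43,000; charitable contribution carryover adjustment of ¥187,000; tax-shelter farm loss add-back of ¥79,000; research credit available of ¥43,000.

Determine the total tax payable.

¥114,624

Standard income tax:
  ¥664,500 × 15% = ¥99,675
  Less research credit ¥43,000 → ¥56,675

Alternative minimum tax:
  Adjusted income: ¥664,500 + ¥43,000 + ¥187,000 + ¥79,000 = ¥973,500
  Exemption: ¥30,000 − 20% × (¥973,500 − ¥915,000) = ¥30,000 − ¥11,700 = ¥18,300
  Base: ¥973,500 − ¥18,300 = ¥955,200
  ¥955,200 × 12% = ¥114,624

¥114,624 > ¥56,675, so the alternative minimum tax is the binding amount.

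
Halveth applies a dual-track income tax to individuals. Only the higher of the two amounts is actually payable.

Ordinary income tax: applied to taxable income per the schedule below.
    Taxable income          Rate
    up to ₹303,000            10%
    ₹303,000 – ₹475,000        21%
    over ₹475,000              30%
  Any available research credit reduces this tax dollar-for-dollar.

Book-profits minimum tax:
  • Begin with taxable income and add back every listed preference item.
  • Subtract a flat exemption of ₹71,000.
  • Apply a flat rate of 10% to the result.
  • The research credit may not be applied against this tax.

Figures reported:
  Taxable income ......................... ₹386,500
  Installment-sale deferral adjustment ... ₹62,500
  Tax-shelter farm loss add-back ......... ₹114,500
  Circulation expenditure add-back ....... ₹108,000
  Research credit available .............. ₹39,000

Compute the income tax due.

₹60,050

Ordinary income tax:
  ₹303,000 × 10% = ₹30,300
  ₹83,500 × 21% = ₹17,535
  → ₹47,835
  Less research credit ₹39,000 → ₹8,835

Book-profits minimum tax:
  Adjusted income: ₹386,500 + ₹62,500 + ₹114,500 + ₹108,000 = ₹671,500
  Less exemption ₹71,000 → base ₹600,500
  ₹600,500 × 10% = ₹60,050

₹60,050 > ₹8,835, so the book-profits minimum tax is the binding amount.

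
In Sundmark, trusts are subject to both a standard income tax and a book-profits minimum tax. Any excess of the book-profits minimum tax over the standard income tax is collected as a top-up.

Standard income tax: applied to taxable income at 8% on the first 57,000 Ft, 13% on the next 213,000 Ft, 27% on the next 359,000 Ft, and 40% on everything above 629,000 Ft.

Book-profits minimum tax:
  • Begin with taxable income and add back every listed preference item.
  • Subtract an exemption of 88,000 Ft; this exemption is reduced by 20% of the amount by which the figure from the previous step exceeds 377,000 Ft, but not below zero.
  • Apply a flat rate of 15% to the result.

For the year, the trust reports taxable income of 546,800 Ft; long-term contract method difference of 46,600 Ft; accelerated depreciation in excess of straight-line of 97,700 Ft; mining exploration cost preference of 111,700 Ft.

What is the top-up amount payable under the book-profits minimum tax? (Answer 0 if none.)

13,008 Ft

Book-profits minimum tax:
  Adjusted income: 546,800 Ft + 46,600 Ft + 97,700 Ft + 111,700 Ft = 802,800 Ft
  Exemption: 88,000 Ft − 20% × (802,800 Ft − 377,000 Ft) = 88,000 Ft − 85,160 Ft = 2,840 Ft
  Base: 802,800 Ft − 2,840 Ft = 799,960 Ft
  799,960 Ft × 15% = 119,994 Ft

Standard income tax:
  57,000 Ft × 8% = 4,560 Ft
  213,000 Ft × 13% = 27,690 Ft
  276,800 Ft × 27% = 74,736 Ft
  → 106,986 Ft

Excess of book-profits minimum tax over standard income tax: 119,994 Ft − 106,986 Ft = 13,008 Ft.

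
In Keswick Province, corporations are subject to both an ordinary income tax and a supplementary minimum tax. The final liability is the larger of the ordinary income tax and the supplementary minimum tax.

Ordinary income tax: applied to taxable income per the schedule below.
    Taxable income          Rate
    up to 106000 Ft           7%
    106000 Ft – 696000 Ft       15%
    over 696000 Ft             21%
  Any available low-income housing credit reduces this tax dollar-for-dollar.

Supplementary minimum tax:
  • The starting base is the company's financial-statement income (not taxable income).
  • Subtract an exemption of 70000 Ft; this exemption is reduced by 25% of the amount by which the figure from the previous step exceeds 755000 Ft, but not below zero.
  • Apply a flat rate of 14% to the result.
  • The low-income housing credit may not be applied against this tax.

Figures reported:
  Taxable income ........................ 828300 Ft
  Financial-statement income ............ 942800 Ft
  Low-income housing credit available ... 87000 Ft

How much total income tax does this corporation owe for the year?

128765 Ft

Ordinary income tax:
  106000 Ft × 7% = 7420 Ft
  590000 Ft × 15% = 88500 Ft
  132300 Ft × 21% = 27783 Ft
  → 123703 Ft
  Less low-income housing credit 87000 Ft → 36703 Ft

Supplementary minimum tax:
  Base (financial-statement income): 942800 Ft
  Exemption: 70000 Ft − 25% × (942800 Ft − 755000 Ft) = 70000 Ft − 46950 Ft = 23050 Ft
  Base: 942800 Ft − 23050 Ft = 919750 Ft
  919750 Ft × 14% = 128765 Ft

128765 Ft > 36703 Ft, so the supplementary minimum tax is the binding amount.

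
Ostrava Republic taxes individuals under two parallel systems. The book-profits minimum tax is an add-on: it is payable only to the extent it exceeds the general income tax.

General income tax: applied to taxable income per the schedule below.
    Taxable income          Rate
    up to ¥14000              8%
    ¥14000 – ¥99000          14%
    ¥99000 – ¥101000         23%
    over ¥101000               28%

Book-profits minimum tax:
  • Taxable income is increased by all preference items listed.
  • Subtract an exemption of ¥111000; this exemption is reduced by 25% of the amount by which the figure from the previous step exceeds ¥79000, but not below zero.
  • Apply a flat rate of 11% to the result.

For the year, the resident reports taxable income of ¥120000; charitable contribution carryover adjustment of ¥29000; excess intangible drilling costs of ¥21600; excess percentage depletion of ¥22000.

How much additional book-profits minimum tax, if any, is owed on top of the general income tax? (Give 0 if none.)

Book-profits minimum tax:
  Adjusted income: ¥120000 + ¥29000 + ¥21600 + ¥22000 = ¥192600
  Exemption: ¥111000 − 25% × (¥192600 − ¥79000) = ¥111000 − ¥28400 = ¥82600
  Base: ¥192600 − ¥82600 = ¥110000
  ¥110000 × 11% = ¥12100

General income tax:
  ¥14000 × 8% = ¥1120
  ¥85000 × 14% = ¥11900
  ¥2000 × 23% = ¥460
  ¥19000 × 28% = ¥5320
  → ¥18800

¥12100 ≤ ¥18800, so no add-on is due.

¥0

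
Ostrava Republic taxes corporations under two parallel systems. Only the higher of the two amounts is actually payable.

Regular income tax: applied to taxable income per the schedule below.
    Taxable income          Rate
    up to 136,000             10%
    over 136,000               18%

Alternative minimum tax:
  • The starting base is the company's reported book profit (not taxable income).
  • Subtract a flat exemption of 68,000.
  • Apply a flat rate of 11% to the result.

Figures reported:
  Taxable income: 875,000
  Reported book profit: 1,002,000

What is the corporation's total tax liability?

146,620

Alternative minimum tax:
  Base (reported book profit): 1,002,000
  Less exemption 68,000 → base 934,000
  934,000 × 11% = 102,740

Regular income tax:
  136,000 × 10% = 13,600
  739,000 × 18% = 133,020
  → 146,620

146,620 > 102,740, so the regular income tax governs.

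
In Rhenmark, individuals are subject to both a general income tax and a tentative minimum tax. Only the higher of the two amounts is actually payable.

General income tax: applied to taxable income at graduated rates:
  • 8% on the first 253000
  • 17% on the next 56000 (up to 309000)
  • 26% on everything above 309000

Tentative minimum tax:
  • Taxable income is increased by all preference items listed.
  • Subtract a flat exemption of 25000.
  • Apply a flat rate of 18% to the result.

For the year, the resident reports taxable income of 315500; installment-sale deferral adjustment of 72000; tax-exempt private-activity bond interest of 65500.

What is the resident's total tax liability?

77040

General income tax:
  253000 × 8% = 20240
  56000 × 17% = 9520
  6500 × 26% = 1690
  → 31450

Tentative minimum tax:
  Adjusted income: 315500 + 72000 + 65500 = 453000
  Less exemption 25000 → base 428000
  428000 × 18% = 77040

77040 > 31450, so the tentative minimum tax is the binding amount.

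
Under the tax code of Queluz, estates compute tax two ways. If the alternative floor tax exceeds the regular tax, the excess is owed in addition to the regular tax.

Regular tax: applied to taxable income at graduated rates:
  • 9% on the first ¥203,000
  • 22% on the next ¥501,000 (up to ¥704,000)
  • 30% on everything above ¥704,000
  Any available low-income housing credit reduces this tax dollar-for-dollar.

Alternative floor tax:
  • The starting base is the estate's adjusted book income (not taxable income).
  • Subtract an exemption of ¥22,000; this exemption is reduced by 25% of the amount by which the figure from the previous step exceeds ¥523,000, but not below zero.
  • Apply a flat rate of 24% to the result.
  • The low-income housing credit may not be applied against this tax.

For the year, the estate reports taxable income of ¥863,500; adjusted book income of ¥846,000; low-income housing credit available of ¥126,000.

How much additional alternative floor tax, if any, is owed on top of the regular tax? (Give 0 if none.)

¥152,700

Alternative floor tax:
  Base (adjusted book income): ¥846,000
  Exemption: 25% × (¥846,000 − ¥523,000) = ¥80,750 ≥ ¥22,000, so the exemption is fully phased out
  Base: ¥846,000 − ¥0 = ¥846,000
  ¥846,000 × 24% = ¥203,040

Regular tax:
  ¥203,000 × 9% = ¥18,270
  ¥501,000 × 22% = ¥110,220
  ¥159,500 × 30% = ¥47,850
  → ¥176,340
  Less low-income housing credit ¥126,000 → ¥50,340

Excess of alternative floor tax over regular tax: ¥203,040 − ¥50,340 = ¥152,700.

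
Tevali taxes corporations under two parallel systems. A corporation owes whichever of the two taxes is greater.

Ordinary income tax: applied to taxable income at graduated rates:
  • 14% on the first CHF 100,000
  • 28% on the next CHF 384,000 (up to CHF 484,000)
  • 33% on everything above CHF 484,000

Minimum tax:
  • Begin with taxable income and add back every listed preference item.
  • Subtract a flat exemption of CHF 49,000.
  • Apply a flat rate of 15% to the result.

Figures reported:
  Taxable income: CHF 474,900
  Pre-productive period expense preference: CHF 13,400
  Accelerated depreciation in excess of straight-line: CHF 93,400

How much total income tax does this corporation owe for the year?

CHF 118,972

Ordinary income tax:
  CHF 100,000 × 14% = CHF 14,000
  CHF 374,900 × 28% = CHF 104,972
  → CHF 118,972

Minimum tax:
  Adjusted income: CHF 474,900 + CHF 13,400 + CHF 93,400 = CHF 581,700
  Less exemption CHF 49,000 → base CHF 532,700
  CHF 532,700 × 15% = CHF 79,905

CHF 118,972 > CHF 79,905, so the ordinary income tax governs.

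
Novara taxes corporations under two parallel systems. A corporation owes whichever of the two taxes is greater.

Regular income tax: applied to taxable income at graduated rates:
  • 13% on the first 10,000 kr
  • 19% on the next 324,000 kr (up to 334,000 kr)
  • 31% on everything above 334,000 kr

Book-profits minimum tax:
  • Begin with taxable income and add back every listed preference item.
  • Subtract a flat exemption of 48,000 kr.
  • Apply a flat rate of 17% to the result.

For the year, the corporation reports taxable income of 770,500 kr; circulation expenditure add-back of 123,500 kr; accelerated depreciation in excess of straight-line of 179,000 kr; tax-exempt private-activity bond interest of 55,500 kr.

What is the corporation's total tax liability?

Regular income tax:
  10,000 kr × 13% = 1,300 kr
  324,000 kr × 19% = 61,560 kr
  436,500 kr × 31% = 135,315 kr
  → 198,175 kr

Book-profits minimum tax:
  Adjusted income: 770,500 kr + 123,500 kr + 179,000 kr + 55,500 kr = 1,128,500 kr
  Less exemption 48,000 kr → base 1,080,500 kr
  1,080,500 kr × 17% = 183,685 kr

198,175 kr > 183,685 kr, so the regular income tax governs.

198,175 kr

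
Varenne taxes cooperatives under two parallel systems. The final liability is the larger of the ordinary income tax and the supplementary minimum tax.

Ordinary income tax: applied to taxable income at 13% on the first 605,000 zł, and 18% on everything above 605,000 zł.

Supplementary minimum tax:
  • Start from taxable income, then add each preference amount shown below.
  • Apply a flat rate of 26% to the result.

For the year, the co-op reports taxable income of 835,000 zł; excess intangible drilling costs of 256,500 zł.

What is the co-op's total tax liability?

Supplementary minimum tax:
  Adjusted income: 835,000 zł + 256,500 zł = 1,091,500 zł
  1,091,500 zł × 26% = 283,790 zł

Ordinary income tax:
  605,000 zł × 13% = 78,650 zł
  230,000 zł × 18% = 41,400 zł
  → 120,050 zł

283,790 zł > 120,050 zł, so the supplementary minimum tax is the binding amount.

283,790 zł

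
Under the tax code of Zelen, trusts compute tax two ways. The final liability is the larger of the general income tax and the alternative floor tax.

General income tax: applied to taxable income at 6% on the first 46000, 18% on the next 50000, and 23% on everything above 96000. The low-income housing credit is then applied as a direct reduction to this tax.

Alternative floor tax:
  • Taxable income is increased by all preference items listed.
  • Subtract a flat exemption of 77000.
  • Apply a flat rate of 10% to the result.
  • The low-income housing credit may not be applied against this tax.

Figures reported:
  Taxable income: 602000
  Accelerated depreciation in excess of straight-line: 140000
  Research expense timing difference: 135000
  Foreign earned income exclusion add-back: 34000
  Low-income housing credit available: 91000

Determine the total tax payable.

83400

Alternative floor tax:
  Adjusted income: 602000 + 140000 + 135000 + 34000 = 911000
  Less exemption 77000 → base 834000
  834000 × 10% = 83400

General income tax:
  46000 × 6% = 2760
  50000 × 18% = 9000
  506000 × 23% = 116380
  → 128140
  Less low-income housing credit 91000 → 37140

83400 > 37140, so the alternative floor tax is the binding amount.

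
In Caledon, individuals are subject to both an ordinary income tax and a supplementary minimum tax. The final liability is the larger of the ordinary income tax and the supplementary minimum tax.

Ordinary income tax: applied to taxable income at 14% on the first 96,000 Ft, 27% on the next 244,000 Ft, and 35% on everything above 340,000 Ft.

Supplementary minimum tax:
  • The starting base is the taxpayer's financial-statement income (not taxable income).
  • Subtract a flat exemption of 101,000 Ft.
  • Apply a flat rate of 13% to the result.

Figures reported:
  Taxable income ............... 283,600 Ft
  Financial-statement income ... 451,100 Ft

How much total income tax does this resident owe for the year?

Supplementary minimum tax:
  Base (financial-statement income): 451,100 Ft
  Less exemption 101,000 Ft → base 350,100 Ft
  350,100 Ft × 13% = 45,513 Ft

Ordinary income tax:
  96,000 Ft × 14% = 13,440 Ft
  187,600 Ft × 27% = 50,652 Ft
  → 64,092 Ft

64,092 Ft > 45,513 Ft, so the ordinary income tax governs.

64,092 Ft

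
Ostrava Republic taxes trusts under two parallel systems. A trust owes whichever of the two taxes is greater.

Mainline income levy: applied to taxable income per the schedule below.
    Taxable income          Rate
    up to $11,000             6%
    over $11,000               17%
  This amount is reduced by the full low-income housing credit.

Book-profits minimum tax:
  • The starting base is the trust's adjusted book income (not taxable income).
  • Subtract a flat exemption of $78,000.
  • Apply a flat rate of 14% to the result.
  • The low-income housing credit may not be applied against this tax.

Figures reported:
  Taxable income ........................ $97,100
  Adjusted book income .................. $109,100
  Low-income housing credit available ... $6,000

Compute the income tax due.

Book-profits minimum tax:
  Base (adjusted book income): $109,100
  Less exemption $78,000 → base $31,100
  $31,100 × 14% = $4,354

Mainline income levy:
  $11,000 × 6% = $660
  $86,100 × 17% = $14,637
  → $15,297
  Less low-income housing credit $6,000 → $9,297

$9,297 > $4,354, so the mainline income levy governs.

$9,297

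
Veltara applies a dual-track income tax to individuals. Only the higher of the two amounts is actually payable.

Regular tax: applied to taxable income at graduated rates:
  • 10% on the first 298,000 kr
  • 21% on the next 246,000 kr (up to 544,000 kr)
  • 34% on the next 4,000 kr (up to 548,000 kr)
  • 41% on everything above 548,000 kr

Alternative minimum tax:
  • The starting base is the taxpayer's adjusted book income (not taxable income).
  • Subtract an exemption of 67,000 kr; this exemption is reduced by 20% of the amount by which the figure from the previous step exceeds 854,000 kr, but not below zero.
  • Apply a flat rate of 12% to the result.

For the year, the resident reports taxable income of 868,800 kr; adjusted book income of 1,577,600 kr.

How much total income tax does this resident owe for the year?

Alternative minimum tax:
  Base (adjusted book income): 1,577,600 kr
  Exemption: 20% × (1,577,600 kr − 854,000 kr) = 144,720 kr ≥ 67,000 kr, so the exemption is fully phased out
  Base: 1,577,600 kr − 0 kr = 1,577,600 kr
  1,577,600 kr × 12% = 189,312 kr

Regular tax:
  298,000 kr × 10% = 29,800 kr
  246,000 kr × 21% = 51,660 kr
  4,000 kr × 34% = 1,360 kr
  320,800 kr × 41% = 131,528 kr
  → 214,348 kr

214,348 kr > 189,312 kr, so the regular tax governs.

214,348 kr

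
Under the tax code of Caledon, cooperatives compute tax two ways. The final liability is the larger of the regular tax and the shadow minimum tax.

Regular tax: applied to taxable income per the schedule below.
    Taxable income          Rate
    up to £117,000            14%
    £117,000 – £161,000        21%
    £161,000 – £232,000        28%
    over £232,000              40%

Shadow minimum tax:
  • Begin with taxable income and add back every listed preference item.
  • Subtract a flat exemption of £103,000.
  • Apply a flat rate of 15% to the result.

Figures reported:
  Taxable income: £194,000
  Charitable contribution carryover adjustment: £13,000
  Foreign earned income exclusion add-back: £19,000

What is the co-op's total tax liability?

£34,860

Regular tax:
  £117,000 × 14% = £16,380
  £44,000 × 21% = £9,240
  £33,000 × 28% = £9,240
  → £34,860

Shadow minimum tax:
  Adjusted income: £194,000 + £13,000 + £19,000 = £226,000
  Less exemption £103,000 → base £123,000
  £123,000 × 15% = £18,450

£34,860 > £18,450, so the regular tax governs.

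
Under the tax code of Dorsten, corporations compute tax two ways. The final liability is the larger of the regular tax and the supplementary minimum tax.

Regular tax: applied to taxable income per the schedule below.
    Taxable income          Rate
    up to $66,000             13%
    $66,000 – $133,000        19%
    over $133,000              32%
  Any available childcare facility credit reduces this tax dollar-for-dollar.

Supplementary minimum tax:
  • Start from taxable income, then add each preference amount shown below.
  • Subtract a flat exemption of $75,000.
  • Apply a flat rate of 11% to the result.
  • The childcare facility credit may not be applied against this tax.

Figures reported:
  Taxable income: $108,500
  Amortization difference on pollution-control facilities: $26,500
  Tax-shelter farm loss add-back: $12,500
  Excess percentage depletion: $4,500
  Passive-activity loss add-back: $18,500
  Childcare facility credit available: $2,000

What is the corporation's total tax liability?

Supplementary minimum tax:
  Adjusted income: $108,500 + $26,500 + $12,500 + $4,500 + $18,500 = $170,500
  Less exemption $75,000 → base $95,500
  $95,500 × 11% = $10,505

Regular tax:
  $66,000 × 13% = $8,580
  $42,500 × 19% = $8,075
  → $16,655
  Less childcare facility credit $2,000 → $14,655

$14,655 > $10,505, so the regular tax governs.

$14,655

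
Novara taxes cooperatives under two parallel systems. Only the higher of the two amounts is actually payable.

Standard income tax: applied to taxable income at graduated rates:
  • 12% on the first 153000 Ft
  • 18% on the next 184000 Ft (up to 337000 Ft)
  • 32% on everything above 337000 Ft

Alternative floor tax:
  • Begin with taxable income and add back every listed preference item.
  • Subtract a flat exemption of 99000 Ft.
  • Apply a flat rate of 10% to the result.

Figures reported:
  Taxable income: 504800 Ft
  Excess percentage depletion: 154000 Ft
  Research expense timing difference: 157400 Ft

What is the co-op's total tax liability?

Alternative floor tax:
  Adjusted income: 504800 Ft + 154000 Ft + 157400 Ft = 816200 Ft
  Less exemption 99000 Ft → base 717200 Ft
  717200 Ft × 10% = 71720 Ft

Standard income tax:
  153000 Ft × 12% = 18360 Ft
  184000 Ft × 18% = 33120 Ft
  167800 Ft × 32% = 53696 Ft
  → 105176 Ft

105176 Ft > 71720 Ft, so the standard income tax governs.

105176 Ft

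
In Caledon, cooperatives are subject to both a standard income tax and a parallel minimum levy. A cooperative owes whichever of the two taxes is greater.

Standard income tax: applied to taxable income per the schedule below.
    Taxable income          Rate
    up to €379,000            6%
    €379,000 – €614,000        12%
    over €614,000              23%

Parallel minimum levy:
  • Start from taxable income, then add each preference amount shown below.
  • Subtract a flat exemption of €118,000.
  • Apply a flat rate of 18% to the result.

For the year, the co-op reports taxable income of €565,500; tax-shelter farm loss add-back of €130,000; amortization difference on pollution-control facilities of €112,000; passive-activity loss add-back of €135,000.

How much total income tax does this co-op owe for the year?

Parallel minimum levy:
  Adjusted income: €565,500 + €130,000 + €112,000 + €135,000 = €942,500
  Less exemption €118,000 → base €824,500
  €824,500 × 18% = €148,410

Standard income tax:
  €379,000 × 6% = €22,740
  €186,500 × 12% = €22,380
  → €45,120

€148,410 > €45,120, so the parallel minimum levy is the binding amount.

€148,410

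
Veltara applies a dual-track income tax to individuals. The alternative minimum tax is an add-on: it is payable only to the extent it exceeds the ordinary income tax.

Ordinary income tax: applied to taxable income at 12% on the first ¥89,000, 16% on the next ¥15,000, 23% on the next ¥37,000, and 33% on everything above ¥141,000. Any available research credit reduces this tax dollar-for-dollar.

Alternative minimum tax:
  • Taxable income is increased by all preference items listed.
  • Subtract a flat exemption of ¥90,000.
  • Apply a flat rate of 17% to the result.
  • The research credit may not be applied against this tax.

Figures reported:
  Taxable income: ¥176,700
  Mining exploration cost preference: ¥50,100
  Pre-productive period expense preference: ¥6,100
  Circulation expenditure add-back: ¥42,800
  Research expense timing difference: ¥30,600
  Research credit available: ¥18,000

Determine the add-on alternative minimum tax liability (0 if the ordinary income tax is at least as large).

¥21,400

Ordinary income tax:
  ¥89,000 × 12% = ¥10,680
  ¥15,000 × 16% = ¥2,400
  ¥37,000 × 23% = ¥8,510
  ¥35,700 × 33% = ¥11,781
  → ¥33,371
  Less research credit ¥18,000 → ¥15,371

Alternative minimum tax:
  Adjusted income: ¥176,700 + ¥50,100 + ¥6,100 + ¥42,800 + ¥30,600 = ¥306,300
  Less exemption ¥90,000 → base ¥216,300
  ¥216,300 × 17% = ¥36,771

Excess of alternative minimum tax over ordinary income tax: ¥36,771 − ¥15,371 = ¥21,400.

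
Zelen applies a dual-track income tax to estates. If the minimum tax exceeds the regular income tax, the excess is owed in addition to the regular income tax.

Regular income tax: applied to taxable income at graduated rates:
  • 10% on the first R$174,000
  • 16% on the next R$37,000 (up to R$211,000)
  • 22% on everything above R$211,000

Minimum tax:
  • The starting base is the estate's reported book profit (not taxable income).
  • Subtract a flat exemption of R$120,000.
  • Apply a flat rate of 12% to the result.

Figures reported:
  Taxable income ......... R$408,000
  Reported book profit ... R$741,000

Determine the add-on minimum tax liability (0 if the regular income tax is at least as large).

R$7,860

Regular income tax:
  R$174,000 × 10% = R$17,400
  R$37,000 × 16% = R$5,920
  R$197,000 × 22% = R$43,340
  → R$66,660

Minimum tax:
  Base (reported book profit): R$741,000
  Less exemption R$120,000 → base R$621,000
  R$621,000 × 12% = R$74,520

Excess of minimum tax over regular income tax: R$74,520 − R$66,660 = R$7,860.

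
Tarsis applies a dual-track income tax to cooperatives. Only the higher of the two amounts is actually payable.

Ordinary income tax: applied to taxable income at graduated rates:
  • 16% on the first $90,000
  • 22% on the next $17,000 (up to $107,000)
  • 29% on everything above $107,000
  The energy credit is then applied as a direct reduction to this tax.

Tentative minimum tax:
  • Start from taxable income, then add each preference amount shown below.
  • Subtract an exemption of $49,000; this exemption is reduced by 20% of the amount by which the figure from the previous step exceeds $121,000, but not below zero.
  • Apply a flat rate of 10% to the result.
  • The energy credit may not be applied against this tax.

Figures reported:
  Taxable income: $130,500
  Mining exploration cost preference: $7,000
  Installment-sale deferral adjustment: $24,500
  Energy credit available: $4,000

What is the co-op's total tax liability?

$20,955

Tentative minimum tax:
  Adjusted income: $130,500 + $7,000 + $24,500 = $162,000
  Exemption: $49,000 − 20% × ($162,000 − $121,000) = $49,000 − $8,200 = $40,800
  Base: $162,000 − $40,800 = $121,200
  $121,200 × 10% = $12,120

Ordinary income tax:
  $90,000 × 16% = $14,400
  $17,000 × 22% = $3,740
  $23,500 × 29% = $6,815
  → $24,955
  Less energy credit $4,000 → $20,955

$20,955 > $12,120, so the ordinary income tax governs.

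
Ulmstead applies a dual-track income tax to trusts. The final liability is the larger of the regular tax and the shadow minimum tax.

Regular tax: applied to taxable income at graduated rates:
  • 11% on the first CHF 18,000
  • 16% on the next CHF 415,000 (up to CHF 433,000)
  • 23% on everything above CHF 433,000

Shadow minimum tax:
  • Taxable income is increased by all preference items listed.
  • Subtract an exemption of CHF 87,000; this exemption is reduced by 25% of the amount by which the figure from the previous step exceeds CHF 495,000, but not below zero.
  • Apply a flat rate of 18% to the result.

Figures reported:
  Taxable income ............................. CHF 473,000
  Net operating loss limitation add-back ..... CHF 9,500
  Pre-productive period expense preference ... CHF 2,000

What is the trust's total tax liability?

Shadow minimum tax:
  Adjusted income: CHF 473,000 + CHF 9,500 + CHF 2,000 = CHF 484,500
  Exemption: CHF 484,500 ≤ CHF 495,000, so full CHF 87,000 applies
  Base: CHF 484,500 − CHF 87,000 = CHF 397,500
  CHF 397,500 × 18% = CHF 71,550

Regular tax:
  CHF 18,000 × 11% = CHF 1,980
  CHF 415,000 × 16% = CHF 66,400
  CHF 40,000 × 23% = CHF 9,200
  → CHF 77,580

CHF 77,580 > CHF 71,550, so the regular tax governs.

CHF 77,580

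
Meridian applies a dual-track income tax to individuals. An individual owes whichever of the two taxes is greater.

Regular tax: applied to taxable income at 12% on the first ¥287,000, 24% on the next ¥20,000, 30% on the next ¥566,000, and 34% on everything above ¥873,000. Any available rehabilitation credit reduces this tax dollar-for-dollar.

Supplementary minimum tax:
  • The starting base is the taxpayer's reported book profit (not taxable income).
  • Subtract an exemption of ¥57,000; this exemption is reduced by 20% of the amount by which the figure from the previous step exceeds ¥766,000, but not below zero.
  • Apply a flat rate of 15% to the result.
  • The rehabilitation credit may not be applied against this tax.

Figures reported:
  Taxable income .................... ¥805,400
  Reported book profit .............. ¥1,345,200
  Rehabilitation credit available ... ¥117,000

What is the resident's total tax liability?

¥201,780

Regular tax:
  ¥287,000 × 12% = ¥34,440
  ¥20,000 × 24% = ¥4,800
  ¥498,400 × 30% = ¥149,520
  → ¥188,760
  Less rehabilitation credit ¥117,000 → ¥71,760

Supplementary minimum tax:
  Base (reported book profit): ¥1,345,200
  Exemption: 20% × (¥1,345,200 − ¥766,000) = ¥115,840 ≥ ¥57,000, so the exemption is fully phased out
  Base: ¥1,345,200 − ¥0 = ¥1,345,200
  ¥1,345,200 × 15% = ¥201,780

¥201,780 > ¥71,760, so the supplementary minimum tax is the binding amount.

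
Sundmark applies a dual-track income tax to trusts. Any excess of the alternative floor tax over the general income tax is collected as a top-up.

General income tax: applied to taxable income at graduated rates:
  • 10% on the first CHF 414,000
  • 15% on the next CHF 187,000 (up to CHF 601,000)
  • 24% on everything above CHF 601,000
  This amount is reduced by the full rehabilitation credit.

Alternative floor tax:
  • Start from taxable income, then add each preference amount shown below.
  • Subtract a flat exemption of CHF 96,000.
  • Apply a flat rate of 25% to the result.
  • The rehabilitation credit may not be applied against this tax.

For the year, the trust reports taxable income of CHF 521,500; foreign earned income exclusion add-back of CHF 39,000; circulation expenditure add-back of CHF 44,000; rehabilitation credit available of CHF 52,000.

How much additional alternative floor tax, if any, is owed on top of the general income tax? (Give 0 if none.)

CHF 121,600

Alternative floor tax:
  Adjusted income: CHF 521,500 + CHF 39,000 + CHF 44,000 = CHF 604,500
  Less exemption CHF 96,000 → base CHF 508,500
  CHF 508,500 × 25% = CHF 127,125

General income tax:
  CHF 414,000 × 10% = CHF 41,400
  CHF 107,500 × 15% = CHF 16,125
  → CHF 57,525
  Less rehabilitation credit CHF 52,000 → CHF 5,525

Excess of alternative floor tax over general income tax: CHF 127,125 − CHF 5,525 = CHF 121,600.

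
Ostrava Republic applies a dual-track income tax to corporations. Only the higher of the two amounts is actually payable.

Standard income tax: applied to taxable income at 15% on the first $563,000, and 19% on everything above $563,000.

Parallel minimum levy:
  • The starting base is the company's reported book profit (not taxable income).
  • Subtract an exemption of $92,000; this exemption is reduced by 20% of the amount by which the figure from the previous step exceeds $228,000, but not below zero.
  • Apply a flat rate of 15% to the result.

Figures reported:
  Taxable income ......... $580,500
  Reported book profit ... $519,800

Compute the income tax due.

$87,775

Parallel minimum levy:
  Base (reported book profit): $519,800
  Exemption: $92,000 − 20% × ($519,800 − $228,000) = $92,000 − $58,360 = $33,640
  Base: $519,800 − $33,640 = $486,160
  $486,160 × 15% = $72,924

Standard income tax:
  $563,000 × 15% = $84,450
  $17,500 × 19% = $3,325
  → $87,775

$87,775 > $72,924, so the standard income tax governs.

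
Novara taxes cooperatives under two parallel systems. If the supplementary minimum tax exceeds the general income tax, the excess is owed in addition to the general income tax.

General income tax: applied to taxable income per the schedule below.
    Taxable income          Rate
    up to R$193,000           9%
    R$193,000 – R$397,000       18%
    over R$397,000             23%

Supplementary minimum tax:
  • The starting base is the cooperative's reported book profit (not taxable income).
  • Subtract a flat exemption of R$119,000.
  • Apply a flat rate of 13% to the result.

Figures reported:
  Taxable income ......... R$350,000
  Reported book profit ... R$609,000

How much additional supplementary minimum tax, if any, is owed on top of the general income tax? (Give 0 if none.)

General income tax:
  R$193,000 × 9% = R$17,370
  R$157,000 × 18% = R$28,260
  → R$45,630

Supplementary minimum tax:
  Base (reported book profit): R$609,000
  Less exemption R$119,000 → base R$490,000
  R$490,000 × 13% = R$63,700

Excess of supplementary minimum tax over general income tax: R$63,700 − R$45,630 = R$18,070.

R$18,070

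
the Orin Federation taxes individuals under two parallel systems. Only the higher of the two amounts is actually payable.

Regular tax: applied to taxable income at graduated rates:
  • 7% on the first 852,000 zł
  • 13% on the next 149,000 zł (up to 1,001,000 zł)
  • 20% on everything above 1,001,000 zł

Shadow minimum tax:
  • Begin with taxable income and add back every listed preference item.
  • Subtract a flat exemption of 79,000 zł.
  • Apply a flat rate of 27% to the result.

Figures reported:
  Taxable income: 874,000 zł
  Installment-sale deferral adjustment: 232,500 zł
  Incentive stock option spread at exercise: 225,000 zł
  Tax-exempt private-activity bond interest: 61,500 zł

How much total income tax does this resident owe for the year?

Regular tax:
  852,000 zł × 7% = 59,640 zł
  22,000 zł × 13% = 2,860 zł
  → 62,500 zł

Shadow minimum tax:
  Adjusted income: 874,000 zł + 232,500 zł + 225,000 zł + 61,500 zł = 1,393,000 zł
  Less exemption 79,000 zł → base 1,314,000 zł
  1,314,000 zł × 27% = 354,780 zł

354,780 zł > 62,500 zł, so the shadow minimum tax is the binding amount.

354,780 zł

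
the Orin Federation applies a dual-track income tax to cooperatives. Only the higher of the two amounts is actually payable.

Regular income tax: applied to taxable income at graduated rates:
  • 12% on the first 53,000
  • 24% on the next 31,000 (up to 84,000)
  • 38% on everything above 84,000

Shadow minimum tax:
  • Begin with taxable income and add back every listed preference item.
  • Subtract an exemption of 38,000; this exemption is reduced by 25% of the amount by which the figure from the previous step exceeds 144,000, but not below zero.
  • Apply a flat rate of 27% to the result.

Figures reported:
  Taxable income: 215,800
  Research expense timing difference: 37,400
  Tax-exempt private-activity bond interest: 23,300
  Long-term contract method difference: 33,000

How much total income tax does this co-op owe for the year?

Shadow minimum tax:
  Adjusted income: 215,800 + 37,400 + 23,300 + 33,000 = 309,500
  Exemption: 25% × (309,500 − 144,000) = 41,375 ≥ 38,000, so the exemption is fully phased out
  Base: 309,500 − 0 = 309,500
  309,500 × 27% = 83,565

Regular income tax:
  53,000 × 12% = 6,360
  31,000 × 24% = 7,440
  131,800 × 38% = 50,084
  → 63,884

83,565 > 63,884, so the shadow minimum tax is the binding amount.

83,565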